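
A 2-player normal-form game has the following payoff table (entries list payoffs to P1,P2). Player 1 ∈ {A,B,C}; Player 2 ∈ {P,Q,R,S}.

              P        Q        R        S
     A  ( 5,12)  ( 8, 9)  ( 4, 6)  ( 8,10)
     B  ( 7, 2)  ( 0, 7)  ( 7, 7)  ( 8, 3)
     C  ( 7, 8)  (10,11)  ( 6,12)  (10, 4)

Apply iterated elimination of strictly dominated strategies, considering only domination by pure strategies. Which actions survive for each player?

Survivors P1:{B,C} P2:{Q,R}

P1 drop A (C beats it: P:7>5 Q:10>8 R:6>4 S:10>8)
P2 drop P (Q beats it: B:7>2 C:11>8)
P2 drop S (Q beats it: B:7>3 C:11>4)
P1→{B,C} P2→{Q,R}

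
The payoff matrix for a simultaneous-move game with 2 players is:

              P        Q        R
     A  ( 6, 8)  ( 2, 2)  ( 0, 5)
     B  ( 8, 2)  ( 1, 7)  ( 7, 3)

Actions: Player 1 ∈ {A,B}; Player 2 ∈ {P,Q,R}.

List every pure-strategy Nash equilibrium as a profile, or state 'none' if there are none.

No pure NE.

(A,P): not NE [P1→B gives 8>6]
(A,Q): not NE [P2→P gives 8>2]
(A,R): not NE [P1→B gives 7>0; P2→P gives 8>5]
(B,P): not NE [P2→Q gives 7>2]
(B,Q): not NE [P1→A gives 2>1]
(B,R): not NE [P2→Q gives 7>3]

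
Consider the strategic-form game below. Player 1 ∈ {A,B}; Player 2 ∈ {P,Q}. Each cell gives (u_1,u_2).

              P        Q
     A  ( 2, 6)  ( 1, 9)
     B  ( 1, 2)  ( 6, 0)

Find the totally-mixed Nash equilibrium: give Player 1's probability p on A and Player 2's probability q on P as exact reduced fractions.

p=2/5, q=5/6

P1 indiff ⇒ q·2+(1-q)·1 = q·1+(1-q)·6 ⇒ q(1) = (1-q)(5) ⇒ q = 5/6
P2 indiff ⇒ p·6+(1-p)·2 = p·9+(1-p)·0 ⇒ p(-3) = (1-p)(-2) ⇒ p = 2/5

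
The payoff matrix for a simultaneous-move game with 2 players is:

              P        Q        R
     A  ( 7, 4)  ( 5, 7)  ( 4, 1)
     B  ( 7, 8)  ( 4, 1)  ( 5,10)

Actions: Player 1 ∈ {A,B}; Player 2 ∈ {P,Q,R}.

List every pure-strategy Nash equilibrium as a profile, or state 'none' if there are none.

NE set: (A,Q), (B,R)

(A,P): not NE [P2→Q gives 7>4]
(A,Q): NE
(A,R): not NE [P1→B gives 5>4; P2→Q gives 7>1]
(B,P): not NE [P2→R gives 10>8]
(B,Q): not NE [P1→A gives 5>4; P2→R gives 10>1]
(B,R): NE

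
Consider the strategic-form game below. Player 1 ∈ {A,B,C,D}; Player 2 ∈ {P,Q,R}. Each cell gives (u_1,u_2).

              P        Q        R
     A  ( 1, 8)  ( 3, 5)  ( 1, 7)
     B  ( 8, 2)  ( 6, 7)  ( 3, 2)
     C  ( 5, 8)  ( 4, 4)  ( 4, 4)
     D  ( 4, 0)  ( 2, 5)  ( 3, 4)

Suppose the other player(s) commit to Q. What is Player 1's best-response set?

P1 best: {B}

u_1(A vs Q) = 3
u_1(B vs Q) = 6
u_1(C vs Q) = 4
u_1(D vs Q) = 2
max payoff 6 at {B}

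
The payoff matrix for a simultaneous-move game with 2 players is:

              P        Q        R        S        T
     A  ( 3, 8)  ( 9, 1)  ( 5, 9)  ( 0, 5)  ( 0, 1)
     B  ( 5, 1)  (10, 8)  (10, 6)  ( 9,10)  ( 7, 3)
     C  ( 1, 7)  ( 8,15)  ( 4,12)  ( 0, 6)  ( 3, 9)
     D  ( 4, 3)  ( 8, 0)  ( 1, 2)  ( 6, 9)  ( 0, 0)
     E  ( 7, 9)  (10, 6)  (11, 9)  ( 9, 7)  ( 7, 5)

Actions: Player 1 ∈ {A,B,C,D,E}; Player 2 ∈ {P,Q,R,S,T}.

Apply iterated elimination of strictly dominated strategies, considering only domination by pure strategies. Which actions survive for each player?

IESDS → P1:{B,E} P2:{P,R,S}

P1 drop A (B beats it: P:5>3 Q:10>9 R:10>5 S:9>0 T:7>0)
P1 drop C (B beats it: P:5>1 Q:10>8 R:10>4 S:9>0 T:7>3)
P1 drop D (B beats it: P:5>4 Q:10>8 R:10>1 S:9>6 T:7>0)
P2 drop Q (S beats it: B:10>8 E:7>6)
P2 drop T (R beats it: B:6>3 E:9>5)
P1→{B,E} P2→{P,R,S}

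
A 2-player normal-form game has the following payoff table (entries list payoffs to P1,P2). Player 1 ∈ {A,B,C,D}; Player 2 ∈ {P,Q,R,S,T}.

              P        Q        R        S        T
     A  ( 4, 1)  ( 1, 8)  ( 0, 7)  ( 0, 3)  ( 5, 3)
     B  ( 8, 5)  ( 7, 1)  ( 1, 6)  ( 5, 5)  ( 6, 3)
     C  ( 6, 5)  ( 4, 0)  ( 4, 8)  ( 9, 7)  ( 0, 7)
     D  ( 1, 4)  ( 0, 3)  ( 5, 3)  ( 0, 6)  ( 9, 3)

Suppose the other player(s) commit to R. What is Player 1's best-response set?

argmax u_1 = {D}

u_1(A vs R) = 0
u_1(B vs R) = 1
u_1(C vs R) = 4
u_1(D vs R) = 5
max payoff 5 at {D}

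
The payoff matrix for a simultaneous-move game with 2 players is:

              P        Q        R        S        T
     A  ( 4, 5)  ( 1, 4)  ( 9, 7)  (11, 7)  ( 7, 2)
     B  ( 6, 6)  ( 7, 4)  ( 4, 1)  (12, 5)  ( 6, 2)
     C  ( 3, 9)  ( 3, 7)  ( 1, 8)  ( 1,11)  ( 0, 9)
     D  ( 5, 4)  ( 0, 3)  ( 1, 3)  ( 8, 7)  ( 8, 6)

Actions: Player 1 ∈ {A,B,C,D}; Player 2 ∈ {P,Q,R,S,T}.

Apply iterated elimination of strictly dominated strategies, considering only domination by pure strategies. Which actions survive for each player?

Remaining: P1:{A,B} P2:{P,R,S}

P1 drop C (B beats it: P:6>3 Q:7>3 R:4>1 S:12>1 T:6>0)
P2 drop Q (P beats it: A:5>4 B:6>4 D:4>3)
P2 drop T (S beats it: A:7>2 B:5>2 D:7>6)
P1 drop D (B beats it: P:6>5 R:4>1 S:12>8)
P1→{A,B} P2→{P,R,S}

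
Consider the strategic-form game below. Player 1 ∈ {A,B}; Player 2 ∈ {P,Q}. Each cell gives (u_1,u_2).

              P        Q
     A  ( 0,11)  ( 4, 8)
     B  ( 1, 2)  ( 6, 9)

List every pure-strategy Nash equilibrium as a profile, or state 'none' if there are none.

Nash profiles: (B,Q)

(A,P): not NE [P1→B gives 1>0]
(A,Q): not NE [P1→B gives 6>4; P2→P gives 11>8]
(B,P): not NE [P2→Q gives 9>2]
(B,Q): NE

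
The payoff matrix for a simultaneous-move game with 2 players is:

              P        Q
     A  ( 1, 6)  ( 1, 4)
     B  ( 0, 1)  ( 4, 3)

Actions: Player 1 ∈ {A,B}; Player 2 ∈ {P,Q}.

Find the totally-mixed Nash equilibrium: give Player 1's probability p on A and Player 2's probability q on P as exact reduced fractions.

P1 mixes 1/2 on A; P2 mixes 3/4 on P

P1 indiff ⇒ q·1+(1-q)·1 = q·0+(1-q)·4 ⇒ q(1) = (1-q)(3) ⇒ q = 3/4
P2 indiff ⇒ p·6+(1-p)·1 = p·4+(1-p)·3 ⇒ p(2) = (1-p)(2) ⇒ p = 1/2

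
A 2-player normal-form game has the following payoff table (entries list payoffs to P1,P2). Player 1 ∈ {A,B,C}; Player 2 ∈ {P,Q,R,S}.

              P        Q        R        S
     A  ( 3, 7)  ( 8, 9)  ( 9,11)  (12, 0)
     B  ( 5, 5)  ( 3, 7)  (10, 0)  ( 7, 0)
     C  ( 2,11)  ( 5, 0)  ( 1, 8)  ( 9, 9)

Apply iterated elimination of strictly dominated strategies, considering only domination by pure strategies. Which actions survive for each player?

Survivors P1:{A,B} P2:{Q,R}

P1 drop C (A beats it: P:3>2 Q:8>5 R:9>1 S:12>9)
P2 drop P (Q beats it: A:9>7 B:7>5)
P2 drop S (Q beats it: A:9>0 B:7>0)
P1→{A,B} P2→{Q,R}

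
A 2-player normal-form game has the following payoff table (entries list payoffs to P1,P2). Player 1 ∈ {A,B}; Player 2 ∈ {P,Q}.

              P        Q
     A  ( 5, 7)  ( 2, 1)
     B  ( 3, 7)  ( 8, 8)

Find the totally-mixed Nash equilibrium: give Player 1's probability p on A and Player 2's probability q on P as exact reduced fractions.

P1 indiff ⇒ q·5+(1-q)·2 = q·3+(1-q)·8 ⇒ q(2) = (1-q)(6) ⇒ q = 3/4
P2 indiff ⇒ p·7+(1-p)·7 = p·1+(1-p)·8 ⇒ p(6) = (1-p)(1) ⇒ p = 1/7

(p,q) = (1/7, 3/4)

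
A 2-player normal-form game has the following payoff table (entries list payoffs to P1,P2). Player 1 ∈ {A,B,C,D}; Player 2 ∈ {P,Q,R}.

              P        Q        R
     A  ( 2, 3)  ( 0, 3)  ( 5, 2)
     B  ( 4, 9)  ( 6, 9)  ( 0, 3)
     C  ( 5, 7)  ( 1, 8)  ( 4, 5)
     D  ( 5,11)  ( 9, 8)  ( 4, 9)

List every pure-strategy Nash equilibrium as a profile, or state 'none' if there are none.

PSNE = {(D,P)}

(A,P): not NE [P1→D gives 5>2]
(A,Q): not NE [P1→D gives 9>0]
(A,R): not NE [P2→Q gives 3>2]
(B,P): not NE [P1→D gives 5>4]
(B,Q): not NE [P1→D gives 9>6]
(B,R): not NE [P1→A gives 5>0; P2→Q gives 9>3]
(C,P): not NE [P2→Q gives 8>7]
(C,Q): not NE [P1→D gives 9>1]
(C,R): not NE [P1→A gives 5>4; P2→Q gives 8>5]
(D,P): NE
(D,Q): not NE [P2→P gives 11>8]
(D,R): not NE [P1→A gives 5>4; P2→P gives 11>9]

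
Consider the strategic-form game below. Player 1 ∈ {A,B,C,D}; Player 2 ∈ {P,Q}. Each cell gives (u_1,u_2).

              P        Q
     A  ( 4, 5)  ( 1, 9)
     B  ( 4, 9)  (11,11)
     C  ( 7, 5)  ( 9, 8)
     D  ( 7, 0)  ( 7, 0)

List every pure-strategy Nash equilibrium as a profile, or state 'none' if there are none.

(A,P): not NE [P1→D gives 7>4; P2→Q gives 9>5]
(A,Q): not NE [P1→B gives 11>1]
(B,P): not NE [P1→D gives 7>4; P2→Q gives 11>9]
(B,Q): NE
(C,P): not NE [P2→Q gives 8>5]
(C,Q): not NE [P1→B gives 11>9]
(D,P): NE
(D,Q): not NE [P1→B gives 11>7]

Nash profiles: (B,Q), (D,P)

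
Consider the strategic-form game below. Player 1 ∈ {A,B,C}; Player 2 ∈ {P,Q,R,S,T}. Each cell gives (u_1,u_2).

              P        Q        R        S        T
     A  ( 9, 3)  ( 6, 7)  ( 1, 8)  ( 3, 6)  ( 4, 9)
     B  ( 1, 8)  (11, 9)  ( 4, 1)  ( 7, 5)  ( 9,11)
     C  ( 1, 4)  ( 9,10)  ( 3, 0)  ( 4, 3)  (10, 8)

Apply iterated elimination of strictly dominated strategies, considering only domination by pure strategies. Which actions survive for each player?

P2 drop P (Q beats it: A:7>3 B:9>8 C:10>4)
P1 drop A (B beats it: Q:11>6 R:4>1 S:7>3 T:9>4)
P2 drop R (Q beats it: B:9>1 C:10>0)
P2 drop S (Q beats it: B:9>5 C:10>3)
P1→{B,C} P2→{Q,T}

Survivors P1:{B,C} P2:{Q,T}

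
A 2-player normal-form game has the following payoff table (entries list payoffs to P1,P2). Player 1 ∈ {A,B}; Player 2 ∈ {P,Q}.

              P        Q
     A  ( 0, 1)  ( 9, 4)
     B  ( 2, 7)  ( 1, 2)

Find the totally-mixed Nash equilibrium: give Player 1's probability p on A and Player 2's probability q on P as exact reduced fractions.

P1 mixes 5/8 on A; P2 mixes 4/5 on P

P1 indiff ⇒ q·0+(1-q)·9 = q·2+(1-q)·1 ⇒ q(-2) = (1-q)(-8) ⇒ q = 4/5
P2 indiff ⇒ p·1+(1-p)·7 = p·4+(1-p)·2 ⇒ p(-3) = (1-p)(-5) ⇒ p = 5/8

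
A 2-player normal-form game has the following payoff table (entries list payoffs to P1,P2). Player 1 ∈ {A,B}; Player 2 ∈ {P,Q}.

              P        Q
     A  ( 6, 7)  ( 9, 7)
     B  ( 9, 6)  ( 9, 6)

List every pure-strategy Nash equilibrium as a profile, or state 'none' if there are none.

NE set: (A,Q), (B,P), (B,Q)

(A,P): not NE [P1→B gives 9>6]
(A,Q): NE
(B,P): NE
(B,Q): NE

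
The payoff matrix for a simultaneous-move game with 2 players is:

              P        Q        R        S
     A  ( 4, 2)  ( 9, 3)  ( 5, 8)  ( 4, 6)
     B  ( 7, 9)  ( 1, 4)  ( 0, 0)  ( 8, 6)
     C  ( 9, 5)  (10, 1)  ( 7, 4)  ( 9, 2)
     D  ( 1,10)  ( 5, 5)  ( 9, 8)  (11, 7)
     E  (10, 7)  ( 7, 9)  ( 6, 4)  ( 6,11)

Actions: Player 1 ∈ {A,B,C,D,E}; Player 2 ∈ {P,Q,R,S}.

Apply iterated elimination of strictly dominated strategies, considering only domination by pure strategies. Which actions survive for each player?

P1 drop A (C beats it: P:9>4 Q:10>9 R:7>5 S:9>4)
P1 drop B (C beats it: P:9>7 Q:10>1 R:7>0 S:9>8)
P2 drop Q (S beats it: C:2>1 D:7>5 E:11>9)
P2 drop R (P beats it: C:5>4 D:10>8 E:7>4)
P1→{C,D,E} P2→{P,S}

IESDS → P1:{C,D,E} P2:{P,S}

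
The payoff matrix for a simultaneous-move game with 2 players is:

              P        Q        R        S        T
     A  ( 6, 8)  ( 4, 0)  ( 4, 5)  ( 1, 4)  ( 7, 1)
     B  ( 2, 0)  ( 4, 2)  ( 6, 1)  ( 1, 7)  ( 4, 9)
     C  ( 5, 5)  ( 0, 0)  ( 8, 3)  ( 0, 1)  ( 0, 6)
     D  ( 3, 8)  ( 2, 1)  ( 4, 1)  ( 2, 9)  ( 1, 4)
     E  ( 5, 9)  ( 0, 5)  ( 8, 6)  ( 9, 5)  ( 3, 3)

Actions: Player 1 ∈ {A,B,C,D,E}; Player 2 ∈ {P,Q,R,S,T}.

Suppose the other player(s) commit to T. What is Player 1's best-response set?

BR_1 = {A}

u_1(A vs T) = 7
u_1(B vs T) = 4
u_1(C vs T) = 0
u_1(D vs T) = 1
u_1(E vs T) = 3
max payoff 7 at {A}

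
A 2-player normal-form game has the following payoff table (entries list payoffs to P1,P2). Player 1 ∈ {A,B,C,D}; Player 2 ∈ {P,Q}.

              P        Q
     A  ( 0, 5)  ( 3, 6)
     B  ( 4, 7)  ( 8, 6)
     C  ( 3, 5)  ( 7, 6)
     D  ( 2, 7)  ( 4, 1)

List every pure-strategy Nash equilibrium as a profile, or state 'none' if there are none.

Nash profiles: (B,P)

(A,P): not NE [P1→B gives 4>0; P2→Q gives 6>5]
(A,Q): not NE [P1→B gives 8>3]
(B,P): NE
(B,Q): not NE [P2→P gives 7>6]
(C,P): not NE [P1→B gives 4>3; P2→Q gives 6>5]
(C,Q): not NE [P1→B gives 8>7]
(D,P): not NE [P1→B gives 4>2]
(D,Q): not NE [P1→B gives 8>4; P2→P gives 7>1]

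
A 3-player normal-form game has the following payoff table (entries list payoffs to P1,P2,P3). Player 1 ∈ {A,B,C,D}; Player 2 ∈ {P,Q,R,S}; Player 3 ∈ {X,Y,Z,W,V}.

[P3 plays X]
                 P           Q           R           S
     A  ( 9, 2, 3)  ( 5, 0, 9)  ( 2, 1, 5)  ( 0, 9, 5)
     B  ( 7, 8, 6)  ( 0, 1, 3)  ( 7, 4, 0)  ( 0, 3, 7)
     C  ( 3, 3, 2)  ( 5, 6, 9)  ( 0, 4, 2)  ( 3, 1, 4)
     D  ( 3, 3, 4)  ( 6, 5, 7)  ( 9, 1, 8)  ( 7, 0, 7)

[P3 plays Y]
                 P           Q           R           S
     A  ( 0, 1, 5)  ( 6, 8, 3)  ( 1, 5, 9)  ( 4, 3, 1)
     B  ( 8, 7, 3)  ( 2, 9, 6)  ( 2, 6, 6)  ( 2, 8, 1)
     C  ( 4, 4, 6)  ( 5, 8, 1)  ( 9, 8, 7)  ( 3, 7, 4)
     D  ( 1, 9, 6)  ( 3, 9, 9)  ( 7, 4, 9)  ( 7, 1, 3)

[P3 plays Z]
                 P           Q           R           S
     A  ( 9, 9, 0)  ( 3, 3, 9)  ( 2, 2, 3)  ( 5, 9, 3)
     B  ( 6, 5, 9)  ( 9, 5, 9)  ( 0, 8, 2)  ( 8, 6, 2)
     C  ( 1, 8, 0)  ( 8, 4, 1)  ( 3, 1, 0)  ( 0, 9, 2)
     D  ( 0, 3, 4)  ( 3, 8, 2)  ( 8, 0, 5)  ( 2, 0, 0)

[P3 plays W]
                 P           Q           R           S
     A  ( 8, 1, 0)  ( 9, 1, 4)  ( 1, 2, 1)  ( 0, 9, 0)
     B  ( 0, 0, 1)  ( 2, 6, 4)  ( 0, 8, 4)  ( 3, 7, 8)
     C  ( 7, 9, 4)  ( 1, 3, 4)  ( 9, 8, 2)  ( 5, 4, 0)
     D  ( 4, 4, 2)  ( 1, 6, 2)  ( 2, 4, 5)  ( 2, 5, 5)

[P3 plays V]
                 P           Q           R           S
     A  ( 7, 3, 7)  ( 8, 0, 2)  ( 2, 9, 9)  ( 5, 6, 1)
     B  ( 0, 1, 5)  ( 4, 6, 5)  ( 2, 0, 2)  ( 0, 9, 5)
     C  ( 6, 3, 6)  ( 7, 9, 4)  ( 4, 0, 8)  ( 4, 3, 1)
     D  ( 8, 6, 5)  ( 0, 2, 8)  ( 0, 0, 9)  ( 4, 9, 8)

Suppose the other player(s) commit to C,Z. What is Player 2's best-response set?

P2 best: {S}

u_2(P vs C,Z) = 8
u_2(Q vs C,Z) = 4
u_2(R vs C,Z) = 1
u_2(S vs C,Z) = 9
max payoff 9 at {S}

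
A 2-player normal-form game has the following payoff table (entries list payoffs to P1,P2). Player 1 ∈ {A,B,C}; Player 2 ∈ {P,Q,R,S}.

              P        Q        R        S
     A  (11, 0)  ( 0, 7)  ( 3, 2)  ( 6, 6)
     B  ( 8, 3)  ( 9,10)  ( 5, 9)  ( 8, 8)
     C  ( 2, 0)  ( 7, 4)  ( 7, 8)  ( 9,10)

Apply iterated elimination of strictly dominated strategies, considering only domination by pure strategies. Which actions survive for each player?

P2 drop P (Q beats it: A:7>0 B:10>3 C:4>0)
P1 drop A (B beats it: Q:9>0 R:5>3 S:8>6)
P1→{B,C} P2→{Q,R,S}

IESDS → P1:{B,C} P2:{Q,R,S}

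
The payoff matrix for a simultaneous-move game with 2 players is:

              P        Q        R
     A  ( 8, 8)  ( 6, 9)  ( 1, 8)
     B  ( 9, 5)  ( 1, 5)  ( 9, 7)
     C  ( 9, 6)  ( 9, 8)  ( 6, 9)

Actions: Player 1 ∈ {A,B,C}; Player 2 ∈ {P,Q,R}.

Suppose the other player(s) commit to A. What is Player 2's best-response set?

P2 best: {Q}

u_2(P vs A) = 8
u_2(Q vs A) = 9
u_2(R vs A) = 8
max payoff 9 at {Q}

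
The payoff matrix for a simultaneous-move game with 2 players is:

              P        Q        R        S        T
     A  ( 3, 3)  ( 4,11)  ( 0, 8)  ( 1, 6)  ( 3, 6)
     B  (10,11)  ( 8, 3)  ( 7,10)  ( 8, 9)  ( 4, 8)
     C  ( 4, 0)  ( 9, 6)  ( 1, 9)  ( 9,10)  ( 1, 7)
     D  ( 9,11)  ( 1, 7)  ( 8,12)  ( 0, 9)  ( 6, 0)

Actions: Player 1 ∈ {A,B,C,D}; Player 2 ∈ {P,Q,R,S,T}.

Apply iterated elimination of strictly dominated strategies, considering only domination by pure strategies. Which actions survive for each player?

IESDS → P1:{B,C,D} P2:{P,R,S}

P1 drop A (B beats it: P:10>3 Q:8>4 R:7>0 S:8>1 T:4>3)
P2 drop Q (R beats it: B:10>3 C:9>6 D:12>7)
P2 drop T (R beats it: B:10>8 C:9>7 D:12>0)
P1→{B,C,D} P2→{P,R,S}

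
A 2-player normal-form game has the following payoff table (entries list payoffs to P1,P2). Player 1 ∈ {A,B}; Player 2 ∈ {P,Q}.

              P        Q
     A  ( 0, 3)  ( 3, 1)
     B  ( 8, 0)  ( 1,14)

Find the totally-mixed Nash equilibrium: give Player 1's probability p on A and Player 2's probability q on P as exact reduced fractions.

p=7/8, q=1/5

P1 indiff ⇒ q·0+(1-q)·3 = q·8+(1-q)·1 ⇒ q(-8) = (1-q)(-2) ⇒ q = 1/5
P2 indiff ⇒ p·3+(1-p)·0 = p·1+(1-p)·14 ⇒ p(2) = (1-p)(14) ⇒ p = 7/8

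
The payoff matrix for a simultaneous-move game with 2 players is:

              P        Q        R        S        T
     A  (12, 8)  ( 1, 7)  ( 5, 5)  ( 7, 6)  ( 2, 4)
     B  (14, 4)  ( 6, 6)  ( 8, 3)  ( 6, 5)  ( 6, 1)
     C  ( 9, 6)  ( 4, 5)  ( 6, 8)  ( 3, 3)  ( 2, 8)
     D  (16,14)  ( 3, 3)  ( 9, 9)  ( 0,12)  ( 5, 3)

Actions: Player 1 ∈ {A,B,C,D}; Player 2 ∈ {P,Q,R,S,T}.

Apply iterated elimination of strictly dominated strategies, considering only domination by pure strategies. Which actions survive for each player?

Remaining: P1:{A,B,D} P2:{P,Q,S}

P1 drop C (B beats it: P:14>9 Q:6>4 R:8>6 S:6>3 T:6>2)
P2 drop R (P beats it: A:8>5 B:4>3 D:14>9)
P2 drop T (P beats it: A:8>4 B:4>1 D:14>3)
P1→{A,B,D} P2→{P,Q,S}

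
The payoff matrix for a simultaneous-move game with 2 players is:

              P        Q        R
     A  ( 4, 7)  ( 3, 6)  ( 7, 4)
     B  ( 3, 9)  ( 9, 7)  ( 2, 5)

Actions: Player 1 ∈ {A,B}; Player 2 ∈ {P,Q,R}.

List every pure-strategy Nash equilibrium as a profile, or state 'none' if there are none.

(A,P): NE
(A,Q): not NE [P1→B gives 9>3; P2→P gives 7>6]
(A,R): not NE [P2→P gives 7>4]
(B,P): not NE [P1→A gives 4>3]
(B,Q): not NE [P2→P gives 9>7]
(B,R): not NE [P1→A gives 7>2; P2→P gives 9>5]

PSNE = {(A,P)}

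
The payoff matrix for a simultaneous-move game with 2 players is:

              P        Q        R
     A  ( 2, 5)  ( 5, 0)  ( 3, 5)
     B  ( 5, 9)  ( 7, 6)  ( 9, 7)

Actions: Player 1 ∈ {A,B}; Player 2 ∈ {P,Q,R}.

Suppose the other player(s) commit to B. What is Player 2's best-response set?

P2 best: {P}

u_2(P vs B) = 9
u_2(Q vs B) = 6
u_2(R vs B) = 7
max payoff 9 at {P}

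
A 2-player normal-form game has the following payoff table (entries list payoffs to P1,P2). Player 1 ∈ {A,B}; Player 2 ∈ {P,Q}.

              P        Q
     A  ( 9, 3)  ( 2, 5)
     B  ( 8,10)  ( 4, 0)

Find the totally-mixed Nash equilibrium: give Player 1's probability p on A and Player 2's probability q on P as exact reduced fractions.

P1 indiff ⇒ q·9+(1-q)·2 = q·8+(1-q)·4 ⇒ q(1) = (1-q)(2) ⇒ q = 2/3
P2 indiff ⇒ p·3+(1-p)·10 = p·5+(1-p)·0 ⇒ p(-2) = (1-p)(-10) ⇒ p = 5/6

(p,q) = (5/6, 2/3)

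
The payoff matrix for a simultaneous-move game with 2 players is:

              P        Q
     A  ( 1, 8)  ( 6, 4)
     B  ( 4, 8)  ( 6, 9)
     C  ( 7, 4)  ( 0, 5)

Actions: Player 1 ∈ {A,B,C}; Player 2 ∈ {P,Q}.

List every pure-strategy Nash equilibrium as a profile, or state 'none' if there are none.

(A,P): not NE [P1→C gives 7>1]
(A,Q): not NE [P2→P gives 8>4]
(B,P): not NE [P1→C gives 7>4; P2→Q gives 9>8]
(B,Q): NE
(C,P): not NE [P2→Q gives 5>4]
(C,Q): not NE [P1→B gives 6>0]

Nash profiles: (B,Q)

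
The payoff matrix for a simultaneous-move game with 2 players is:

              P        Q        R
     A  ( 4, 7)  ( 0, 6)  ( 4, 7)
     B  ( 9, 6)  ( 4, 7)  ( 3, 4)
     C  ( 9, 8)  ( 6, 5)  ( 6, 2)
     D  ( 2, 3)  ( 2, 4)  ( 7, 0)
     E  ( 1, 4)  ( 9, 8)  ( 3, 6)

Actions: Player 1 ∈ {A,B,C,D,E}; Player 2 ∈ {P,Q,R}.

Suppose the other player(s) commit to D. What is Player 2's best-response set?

u_2(P vs D) = 3
u_2(Q vs D) = 4
u_2(R vs D) = 0
max payoff 4 at {Q}

BR_2 = {Q}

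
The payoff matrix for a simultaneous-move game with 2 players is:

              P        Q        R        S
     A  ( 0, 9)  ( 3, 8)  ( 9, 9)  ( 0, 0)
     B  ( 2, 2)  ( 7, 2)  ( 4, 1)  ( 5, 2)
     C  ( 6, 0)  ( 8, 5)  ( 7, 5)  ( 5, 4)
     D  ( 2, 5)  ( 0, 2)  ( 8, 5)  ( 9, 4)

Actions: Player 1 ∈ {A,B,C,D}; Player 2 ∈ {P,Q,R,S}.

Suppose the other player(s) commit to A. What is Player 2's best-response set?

u_2(P vs A) = 9
u_2(Q vs A) = 8
u_2(R vs A) = 9
u_2(S vs A) = 0
max payoff 9 at {P,R}

P2 best: {P,R}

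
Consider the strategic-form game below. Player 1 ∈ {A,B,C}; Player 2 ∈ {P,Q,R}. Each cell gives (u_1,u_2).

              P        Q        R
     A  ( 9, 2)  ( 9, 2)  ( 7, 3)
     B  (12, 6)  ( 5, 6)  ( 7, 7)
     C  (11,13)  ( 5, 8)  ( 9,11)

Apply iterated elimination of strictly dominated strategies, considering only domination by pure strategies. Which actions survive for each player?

P2 drop Q (R beats it: A:3>2 B:7>6 C:11>8)
P1 drop A (C beats it: P:11>9 R:9>7)
P1→{B,C} P2→{P,R}

Remaining: P1:{B,C} P2:{P,R}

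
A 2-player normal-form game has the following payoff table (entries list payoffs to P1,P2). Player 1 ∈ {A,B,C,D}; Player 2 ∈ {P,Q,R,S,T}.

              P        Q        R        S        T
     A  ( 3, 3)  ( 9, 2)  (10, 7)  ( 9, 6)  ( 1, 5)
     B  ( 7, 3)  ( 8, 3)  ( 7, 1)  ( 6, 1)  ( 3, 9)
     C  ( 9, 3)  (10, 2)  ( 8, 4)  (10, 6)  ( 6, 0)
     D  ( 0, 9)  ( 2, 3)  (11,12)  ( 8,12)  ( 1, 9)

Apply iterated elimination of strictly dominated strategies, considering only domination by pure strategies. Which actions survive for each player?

Remaining: P1:{A,C,D} P2:{R,S}

P1 drop B (C beats it: P:9>7 Q:10>8 R:8>7 S:10>6 T:6>3)
P2 drop P (R beats it: A:7>3 C:4>3 D:12>9)
P2 drop Q (R beats it: A:7>2 C:4>2 D:12>3)
P2 drop T (R beats it: A:7>5 C:4>0 D:12>9)
P1→{A,C,D} P2→{R,S}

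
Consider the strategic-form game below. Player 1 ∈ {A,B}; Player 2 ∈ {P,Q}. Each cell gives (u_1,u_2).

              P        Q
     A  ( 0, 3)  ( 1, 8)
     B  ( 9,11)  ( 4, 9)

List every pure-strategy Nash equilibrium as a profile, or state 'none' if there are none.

PSNE = {(B,P)}

(A,P): not NE [P1→B gives 9>0; P2→Q gives 8>3]
(A,Q): not NE [P1→B gives 4>1]
(B,P): NE
(B,Q): not NE [P2→P gives 11>9]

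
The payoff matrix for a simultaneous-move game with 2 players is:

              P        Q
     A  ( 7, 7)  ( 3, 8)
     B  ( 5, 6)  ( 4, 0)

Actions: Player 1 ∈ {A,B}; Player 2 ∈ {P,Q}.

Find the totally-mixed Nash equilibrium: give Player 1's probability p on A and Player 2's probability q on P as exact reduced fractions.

p=6/7, q=1/3

P1 indiff ⇒ q·7+(1-q)·3 = q·5+(1-q)·4 ⇒ q(2) = (1-q)(1) ⇒ q = 1/3
P2 indiff ⇒ p·7+(1-p)·6 = p·8+(1-p)·0 ⇒ p(-1) = (1-p)(-6) ⇒ p = 6/7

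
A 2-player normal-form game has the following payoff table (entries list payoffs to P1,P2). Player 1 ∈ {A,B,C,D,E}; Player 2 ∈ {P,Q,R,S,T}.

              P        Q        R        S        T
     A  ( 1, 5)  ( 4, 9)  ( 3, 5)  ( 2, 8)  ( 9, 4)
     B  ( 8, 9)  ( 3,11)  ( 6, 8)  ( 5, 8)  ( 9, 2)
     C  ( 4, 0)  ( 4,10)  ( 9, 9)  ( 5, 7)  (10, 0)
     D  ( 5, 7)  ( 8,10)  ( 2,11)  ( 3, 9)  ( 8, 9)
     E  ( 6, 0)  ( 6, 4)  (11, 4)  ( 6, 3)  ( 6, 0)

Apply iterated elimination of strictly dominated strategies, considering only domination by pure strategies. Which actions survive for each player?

Remaining: P1:{D,E} P2:{Q,R}

P2 drop P (Q beats it: A:9>5 B:11>9 C:10>0 D:10>7 E:4>0)
P2 drop S (Q beats it: A:9>8 B:11>8 C:10>7 D:10>9 E:4>3)
P1 drop B (C beats it: Q:4>3 R:9>6 T:10>9)
P2 drop T (Q beats it: A:9>4 C:10>0 D:10>9 E:4>0)
P1 drop A (E beats it: Q:6>4 R:11>3)
P1 drop C (E beats it: Q:6>4 R:11>9)
P1→{D,E} P2→{Q,R}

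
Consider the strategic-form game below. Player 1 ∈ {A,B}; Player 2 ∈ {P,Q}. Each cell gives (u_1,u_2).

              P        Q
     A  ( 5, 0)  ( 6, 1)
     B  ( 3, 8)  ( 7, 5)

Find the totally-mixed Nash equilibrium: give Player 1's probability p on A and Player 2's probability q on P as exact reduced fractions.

p=3/4, q=1/3

P1 indiff ⇒ q·5+(1-q)·6 = q·3+(1-q)·7 ⇒ q(2) = (1-q)(1) ⇒ q = 1/3
P2 indiff ⇒ p·0+(1-p)·8 = p·1+(1-p)·5 ⇒ p(-1) = (1-p)(-3) ⇒ p = 3/4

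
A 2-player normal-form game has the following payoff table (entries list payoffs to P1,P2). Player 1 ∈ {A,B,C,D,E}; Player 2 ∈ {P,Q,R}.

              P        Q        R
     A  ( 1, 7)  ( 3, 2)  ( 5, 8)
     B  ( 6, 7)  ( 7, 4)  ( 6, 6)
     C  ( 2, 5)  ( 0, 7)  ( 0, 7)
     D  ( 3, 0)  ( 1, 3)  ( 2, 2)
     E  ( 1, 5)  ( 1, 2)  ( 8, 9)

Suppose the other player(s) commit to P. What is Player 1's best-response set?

BR_1 = {B}

u_1(A vs P) = 1
u_1(B vs P) = 6
u_1(C vs P) = 2
u_1(D vs P) = 3
u_1(E vs P) = 1
max payoff 6 at {B}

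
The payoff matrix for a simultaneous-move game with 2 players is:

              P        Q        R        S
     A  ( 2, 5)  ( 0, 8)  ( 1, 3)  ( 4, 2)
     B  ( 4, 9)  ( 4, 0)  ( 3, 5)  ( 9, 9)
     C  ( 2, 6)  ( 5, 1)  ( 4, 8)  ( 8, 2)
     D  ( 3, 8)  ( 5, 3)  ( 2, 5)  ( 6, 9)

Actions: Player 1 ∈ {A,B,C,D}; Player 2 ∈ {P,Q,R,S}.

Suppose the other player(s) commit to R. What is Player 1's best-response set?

argmax u_1 = {C}

u_1(A vs R) = 1
u_1(B vs R) = 3
u_1(C vs R) = 4
u_1(D vs R) = 2
max payoff 4 at {C}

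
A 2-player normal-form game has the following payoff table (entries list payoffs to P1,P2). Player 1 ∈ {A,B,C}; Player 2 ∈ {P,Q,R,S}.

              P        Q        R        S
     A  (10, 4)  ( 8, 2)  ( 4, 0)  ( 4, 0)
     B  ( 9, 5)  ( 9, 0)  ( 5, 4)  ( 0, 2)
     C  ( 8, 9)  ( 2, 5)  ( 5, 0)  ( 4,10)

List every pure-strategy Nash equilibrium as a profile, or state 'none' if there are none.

NE set: (A,P), (C,S)

(A,P): NE
(A,Q): not NE [P1→B gives 9>8; P2→P gives 4>2]
(A,R): not NE [P1→C gives 5>4; P2→P gives 4>0]
(A,S): not NE [P2→P gives 4>0]
(B,P): not NE [P1→A gives 10>9]
(B,Q): not NE [P2→P gives 5>0]
(B,R): not NE [P2→P gives 5>4]
(B,S): not NE [P1→C gives 4>0; P2→P gives 5>2]
(C,P): not NE [P1→A gives 10>8; P2→S gives 10>9]
(C,Q): not NE [P1→B gives 9>2; P2→S gives 10>5]
(C,R): not NE [P2→S gives 10>0]
(C,S): NE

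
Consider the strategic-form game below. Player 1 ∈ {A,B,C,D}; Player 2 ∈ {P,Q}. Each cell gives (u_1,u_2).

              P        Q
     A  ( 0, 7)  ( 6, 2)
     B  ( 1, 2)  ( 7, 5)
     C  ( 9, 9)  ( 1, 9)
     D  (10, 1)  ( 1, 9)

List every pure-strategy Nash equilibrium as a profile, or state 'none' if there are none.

(A,P): not NE [P1→D gives 10>0]
(A,Q): not NE [P1→B gives 7>6; P2→P gives 7>2]
(B,P): not NE [P1→D gives 10>1; P2→Q gives 5>2]
(B,Q): NE
(C,P): not NE [P1→D gives 10>9]
(C,Q): not NE [P1→B gives 7>1]
(D,P): not NE [P2→Q gives 9>1]
(D,Q): not NE [P1→B gives 7>1]

Nash profiles: (B,Q)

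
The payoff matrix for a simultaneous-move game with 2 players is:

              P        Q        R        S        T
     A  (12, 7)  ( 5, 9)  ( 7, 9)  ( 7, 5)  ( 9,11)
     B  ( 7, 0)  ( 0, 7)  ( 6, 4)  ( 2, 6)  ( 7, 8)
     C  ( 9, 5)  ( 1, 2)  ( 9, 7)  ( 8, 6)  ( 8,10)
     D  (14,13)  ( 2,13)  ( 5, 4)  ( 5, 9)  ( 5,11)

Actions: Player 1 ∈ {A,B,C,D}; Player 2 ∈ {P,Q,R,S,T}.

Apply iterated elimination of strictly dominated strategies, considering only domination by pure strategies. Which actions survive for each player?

Survivors P1:{A,D} P2:{P,Q,T}

P1 drop B (A beats it: P:12>7 Q:5>0 R:7>6 S:7>2 T:9>7)
P2 drop R (T beats it: A:11>9 C:10>7 D:11>4)
P2 drop S (T beats it: A:11>5 C:10>6 D:11>9)
P1 drop C (A beats it: P:12>9 Q:5>1 T:9>8)
P1→{A,D} P2→{P,Q,T}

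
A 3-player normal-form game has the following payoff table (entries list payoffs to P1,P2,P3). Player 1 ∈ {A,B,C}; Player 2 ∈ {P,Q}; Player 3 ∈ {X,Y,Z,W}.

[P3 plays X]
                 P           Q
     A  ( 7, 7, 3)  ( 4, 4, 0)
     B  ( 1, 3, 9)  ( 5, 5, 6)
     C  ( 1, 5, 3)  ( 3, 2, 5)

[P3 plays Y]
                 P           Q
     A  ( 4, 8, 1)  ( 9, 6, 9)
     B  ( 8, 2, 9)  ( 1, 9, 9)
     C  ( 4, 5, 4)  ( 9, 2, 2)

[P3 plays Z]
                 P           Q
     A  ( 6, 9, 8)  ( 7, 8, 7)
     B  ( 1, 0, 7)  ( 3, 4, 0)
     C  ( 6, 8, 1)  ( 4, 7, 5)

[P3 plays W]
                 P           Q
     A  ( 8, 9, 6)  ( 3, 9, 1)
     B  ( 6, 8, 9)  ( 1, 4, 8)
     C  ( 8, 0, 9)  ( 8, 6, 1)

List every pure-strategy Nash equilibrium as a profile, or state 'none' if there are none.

NE set: (A,P,Z)

(A,P,X): not NE [P3→Z gives 8>3]
(A,P,Y): not NE [P1→B gives 8>4; P3→Z gives 8>1]
(A,P,Z): NE
(A,P,W): not NE [P3→Z gives 8>6]
(A,Q,X): not NE [P1→B gives 5>4; P2→P gives 7>4; P3→Y gives 9>0]
(A,Q,Y): not NE [P2→P gives 8>6]
(A,Q,Z): not NE [P2→P gives 9>8; P3→Y gives 9>7]
(A,Q,W): not NE [P1→C gives 8>3; P3→Y gives 9>1]
(B,P,X): not NE [P1→A gives 7>1; P2→Q gives 5>3]
(B,P,Y): not NE [P2→Q gives 9>2]
(B,P,Z): not NE [P1→C gives 6>1; P2→Q gives 4>0; P3→W gives 9>7]
(B,P,W): not NE [P1→C gives 8>6]
(B,Q,X): not NE [P3→Y gives 9>6]
(B,Q,Y): not NE [P1→C gives 9>1]
(B,Q,Z): not NE [P1→A gives 7>3; P3→Y gives 9>0]
(B,Q,W): not NE [P1→C gives 8>1; P2→P gives 8>4; P3→Y gives 9>8]
(C,P,X): not NE [P1→A gives 7>1; P3→W gives 9>3]
(C,P,Y): not NE [P1→B gives 8>4; P3→W gives 9>4]
(C,P,Z): not NE [P3→W gives 9>1]
(C,P,W): not NE [P2→Q gives 6>0]
(C,Q,X): not NE [P1→B gives 5>3; P2→P gives 5>2]
(C,Q,Y): not NE [P2→P gives 5>2; P3→Z gives 5>2]
(C,Q,Z): not NE [P1→A gives 7>4; P2→P gives 8>7]
(C,Q,W): not NE [P3→Z gives 5>1]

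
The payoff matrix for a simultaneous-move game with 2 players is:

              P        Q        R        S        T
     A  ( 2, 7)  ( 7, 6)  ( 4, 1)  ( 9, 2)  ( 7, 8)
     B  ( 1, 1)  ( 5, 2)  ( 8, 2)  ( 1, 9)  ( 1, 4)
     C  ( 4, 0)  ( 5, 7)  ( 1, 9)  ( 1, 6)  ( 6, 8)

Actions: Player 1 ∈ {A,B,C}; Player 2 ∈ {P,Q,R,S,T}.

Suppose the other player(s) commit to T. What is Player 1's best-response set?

argmax u_1 = {A}

u_1(A vs T) = 7
u_1(B vs T) = 1
u_1(C vs T) = 6
max payoff 7 at {A}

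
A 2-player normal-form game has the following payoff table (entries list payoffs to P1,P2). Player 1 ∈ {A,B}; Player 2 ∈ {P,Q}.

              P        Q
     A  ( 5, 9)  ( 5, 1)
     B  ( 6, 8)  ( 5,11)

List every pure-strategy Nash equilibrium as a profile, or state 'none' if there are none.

(A,P): not NE [P1→B gives 6>5]
(A,Q): not NE [P2→P gives 9>1]
(B,P): not NE [P2→Q gives 11>8]
(B,Q): NE

PSNE = {(B,Q)}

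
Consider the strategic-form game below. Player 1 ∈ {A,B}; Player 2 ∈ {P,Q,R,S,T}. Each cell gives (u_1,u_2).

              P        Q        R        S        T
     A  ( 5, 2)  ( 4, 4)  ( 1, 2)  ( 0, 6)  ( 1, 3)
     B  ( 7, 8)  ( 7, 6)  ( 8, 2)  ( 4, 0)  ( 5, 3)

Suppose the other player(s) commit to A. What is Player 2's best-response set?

u_2(P vs A) = 2
u_2(Q vs A) = 4
u_2(R vs A) = 2
u_2(S vs A) = 6
u_2(T vs A) = 3
max payoff 6 at {S}

argmax u_2 = {S}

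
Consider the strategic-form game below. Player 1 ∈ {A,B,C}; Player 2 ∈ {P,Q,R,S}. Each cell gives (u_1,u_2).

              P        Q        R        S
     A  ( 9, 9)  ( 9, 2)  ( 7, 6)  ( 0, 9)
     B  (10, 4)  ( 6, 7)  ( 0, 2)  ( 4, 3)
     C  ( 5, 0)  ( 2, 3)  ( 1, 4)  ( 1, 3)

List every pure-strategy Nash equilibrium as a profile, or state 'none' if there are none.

PSNE: ∅

(A,P): not NE [P1→B gives 10>9]
(A,Q): not NE [P2→S gives 9>2]
(A,R): not NE [P2→S gives 9>6]
(A,S): not NE [P1→B gives 4>0]
(B,P): not NE [P2→Q gives 7>4]
(B,Q): not NE [P1→A gives 9>6]
(B,R): not NE [P1→A gives 7>0; P2→Q gives 7>2]
(B,S): not NE [P2→Q gives 7>3]
(C,P): not NE [P1→B gives 10>5; P2→R gives 4>0]
(C,Q): not NE [P1→A gives 9>2; P2→R gives 4>3]
(C,R): not NE [P1→A gives 7>1]
(C,S): not NE [P1→B gives 4>1; P2→R gives 4>3]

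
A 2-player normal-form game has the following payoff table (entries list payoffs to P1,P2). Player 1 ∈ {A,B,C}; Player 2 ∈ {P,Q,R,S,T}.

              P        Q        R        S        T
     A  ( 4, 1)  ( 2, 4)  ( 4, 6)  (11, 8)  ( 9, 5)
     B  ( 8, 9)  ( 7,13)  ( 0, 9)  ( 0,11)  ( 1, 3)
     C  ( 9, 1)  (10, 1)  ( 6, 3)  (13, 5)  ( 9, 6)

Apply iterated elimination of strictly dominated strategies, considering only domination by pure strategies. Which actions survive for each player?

P1 drop B (C beats it: P:9>8 Q:10>7 R:6>0 S:13>0 T:9>1)
P2 drop P (R beats it: A:6>1 C:3>1)
P2 drop Q (R beats it: A:6>4 C:3>1)
P2 drop R (S beats it: A:8>6 C:5>3)
P1→{A,C} P2→{S,T}

Remaining: P1:{A,C} P2:{S,T}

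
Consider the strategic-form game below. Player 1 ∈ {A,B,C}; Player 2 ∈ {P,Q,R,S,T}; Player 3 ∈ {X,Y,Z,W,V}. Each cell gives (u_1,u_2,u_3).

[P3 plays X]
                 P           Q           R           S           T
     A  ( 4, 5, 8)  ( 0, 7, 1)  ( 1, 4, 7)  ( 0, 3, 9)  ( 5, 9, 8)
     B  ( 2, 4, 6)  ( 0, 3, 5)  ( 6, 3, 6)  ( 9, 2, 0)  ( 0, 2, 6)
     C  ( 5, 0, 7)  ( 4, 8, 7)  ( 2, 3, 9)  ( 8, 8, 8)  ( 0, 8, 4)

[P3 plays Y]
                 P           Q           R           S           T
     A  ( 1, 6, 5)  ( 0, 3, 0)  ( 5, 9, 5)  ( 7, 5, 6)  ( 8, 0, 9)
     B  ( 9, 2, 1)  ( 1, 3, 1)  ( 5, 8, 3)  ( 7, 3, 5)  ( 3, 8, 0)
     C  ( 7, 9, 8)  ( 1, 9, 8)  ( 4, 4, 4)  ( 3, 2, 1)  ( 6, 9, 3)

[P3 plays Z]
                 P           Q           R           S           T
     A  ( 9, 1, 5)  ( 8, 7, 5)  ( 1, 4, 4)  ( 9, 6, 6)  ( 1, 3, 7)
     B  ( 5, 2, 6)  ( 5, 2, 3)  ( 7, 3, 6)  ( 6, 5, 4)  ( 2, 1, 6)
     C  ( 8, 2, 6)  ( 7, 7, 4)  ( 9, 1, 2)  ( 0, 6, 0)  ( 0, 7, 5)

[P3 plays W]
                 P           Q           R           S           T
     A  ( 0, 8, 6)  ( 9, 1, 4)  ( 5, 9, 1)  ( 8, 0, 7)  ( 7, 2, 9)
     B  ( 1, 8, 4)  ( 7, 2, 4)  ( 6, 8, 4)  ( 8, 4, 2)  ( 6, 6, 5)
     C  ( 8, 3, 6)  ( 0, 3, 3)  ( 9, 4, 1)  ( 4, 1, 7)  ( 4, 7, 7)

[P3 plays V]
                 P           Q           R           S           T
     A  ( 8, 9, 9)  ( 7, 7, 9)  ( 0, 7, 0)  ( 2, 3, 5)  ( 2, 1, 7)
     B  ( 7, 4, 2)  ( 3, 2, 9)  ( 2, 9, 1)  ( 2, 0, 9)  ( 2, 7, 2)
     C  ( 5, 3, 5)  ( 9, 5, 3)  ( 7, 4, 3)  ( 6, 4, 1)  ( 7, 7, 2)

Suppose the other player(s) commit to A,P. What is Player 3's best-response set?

argmax u_3 = {V}

u_3(X vs A,P) = 8
u_3(Y vs A,P) = 5
u_3(Z vs A,P) = 5
u_3(W vs A,P) = 6
u_3(V vs A,P) = 9
max payoff 9 at {V}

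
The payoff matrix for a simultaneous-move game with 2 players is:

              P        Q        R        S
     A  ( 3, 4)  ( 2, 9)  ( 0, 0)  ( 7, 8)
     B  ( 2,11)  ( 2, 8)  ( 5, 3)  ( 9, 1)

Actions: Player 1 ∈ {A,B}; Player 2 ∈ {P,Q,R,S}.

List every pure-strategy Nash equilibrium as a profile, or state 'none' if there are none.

(A,P): not NE [P2→Q gives 9>4]
(A,Q): NE
(A,R): not NE [P1→B gives 5>0; P2→Q gives 9>0]
(A,S): not NE [P1→B gives 9>7; P2→Q gives 9>8]
(B,P): not NE [P1→A gives 3>2]
(B,Q): not NE [P2→P gives 11>8]
(B,R): not NE [P2→P gives 11>3]
(B,S): not NE [P2→P gives 11>1]

PSNE = {(A,Q)}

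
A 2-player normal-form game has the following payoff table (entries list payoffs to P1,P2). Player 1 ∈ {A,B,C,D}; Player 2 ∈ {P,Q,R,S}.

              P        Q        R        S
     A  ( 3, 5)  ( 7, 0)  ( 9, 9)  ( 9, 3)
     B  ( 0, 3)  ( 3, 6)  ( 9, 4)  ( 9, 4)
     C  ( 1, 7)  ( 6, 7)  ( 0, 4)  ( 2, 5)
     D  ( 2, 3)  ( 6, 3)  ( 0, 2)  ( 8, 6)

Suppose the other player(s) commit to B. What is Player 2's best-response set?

u_2(P vs B) = 3
u_2(Q vs B) = 6
u_2(R vs B) = 4
u_2(S vs B) = 4
max payoff 6 at {Q}

argmax u_2 = {Q}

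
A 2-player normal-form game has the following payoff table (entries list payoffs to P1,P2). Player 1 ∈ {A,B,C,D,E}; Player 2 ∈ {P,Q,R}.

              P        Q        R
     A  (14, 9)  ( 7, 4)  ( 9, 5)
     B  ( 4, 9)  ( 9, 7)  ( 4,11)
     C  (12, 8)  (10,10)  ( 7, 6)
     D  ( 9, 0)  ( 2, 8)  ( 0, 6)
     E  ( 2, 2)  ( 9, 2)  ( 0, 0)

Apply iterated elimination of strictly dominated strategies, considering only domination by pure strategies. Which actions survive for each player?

Survivors P1:{A,C} P2:{P,Q}

P1 drop B (C beats it: P:12>4 Q:10>9 R:7>4)
P1 drop D (A beats it: P:14>9 Q:7>2 R:9>0)
P1 drop E (C beats it: P:12>2 Q:10>9 R:7>0)
P2 drop R (P beats it: A:9>5 C:8>6)
P1→{A,C} P2→{P,Q}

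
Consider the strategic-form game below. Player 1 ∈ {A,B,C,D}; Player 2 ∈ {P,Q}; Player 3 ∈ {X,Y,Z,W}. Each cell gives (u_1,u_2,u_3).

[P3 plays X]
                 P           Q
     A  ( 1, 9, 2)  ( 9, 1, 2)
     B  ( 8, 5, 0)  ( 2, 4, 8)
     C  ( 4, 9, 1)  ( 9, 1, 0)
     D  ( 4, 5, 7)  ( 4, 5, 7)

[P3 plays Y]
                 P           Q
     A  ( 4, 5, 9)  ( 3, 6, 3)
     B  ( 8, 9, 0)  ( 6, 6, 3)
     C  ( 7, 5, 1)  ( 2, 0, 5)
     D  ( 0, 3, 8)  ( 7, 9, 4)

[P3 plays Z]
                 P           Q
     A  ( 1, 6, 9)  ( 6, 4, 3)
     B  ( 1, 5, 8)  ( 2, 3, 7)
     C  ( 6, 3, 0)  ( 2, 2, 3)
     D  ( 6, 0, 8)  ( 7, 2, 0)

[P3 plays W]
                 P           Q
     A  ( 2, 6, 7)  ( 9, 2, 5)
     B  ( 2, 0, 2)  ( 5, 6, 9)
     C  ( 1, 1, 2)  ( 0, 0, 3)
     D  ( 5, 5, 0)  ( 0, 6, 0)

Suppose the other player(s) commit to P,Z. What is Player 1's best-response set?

P1 best: {C,D}

u_1(A vs P,Z) = 1
u_1(B vs P,Z) = 1
u_1(C vs P,Z) = 6
u_1(D vs P,Z) = 6
max payoff 6 at {C,D}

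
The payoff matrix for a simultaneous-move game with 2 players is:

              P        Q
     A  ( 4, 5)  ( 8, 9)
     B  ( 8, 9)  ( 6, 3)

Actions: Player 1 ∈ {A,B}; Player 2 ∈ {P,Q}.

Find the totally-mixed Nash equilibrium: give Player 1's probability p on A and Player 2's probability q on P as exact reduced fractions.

P1 indiff ⇒ q·4+(1-q)·8 = q·8+(1-q)·6 ⇒ q(-4) = (1-q)(-2) ⇒ q = 1/3
P2 indiff ⇒ p·5+(1-p)·9 = p·9+(1-p)·3 ⇒ p(-4) = (1-p)(-6) ⇒ p = 3/5

p=3/5, q=1/3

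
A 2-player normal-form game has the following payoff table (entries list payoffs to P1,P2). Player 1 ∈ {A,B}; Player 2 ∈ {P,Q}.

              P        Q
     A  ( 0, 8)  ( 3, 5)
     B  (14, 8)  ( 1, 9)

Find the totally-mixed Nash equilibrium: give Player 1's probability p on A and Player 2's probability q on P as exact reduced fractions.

P1 mixes 1/4 on A; P2 mixes 1/8 on P

P1 indiff ⇒ q·0+(1-q)·3 = q·14+(1-q)·1 ⇒ q(-14) = (1-q)(-2) ⇒ q = 1/8
P2 indiff ⇒ p·8+(1-p)·8 = p·5+(1-p)·9 ⇒ p(3) = (1-p)(1) ⇒ p = 1/4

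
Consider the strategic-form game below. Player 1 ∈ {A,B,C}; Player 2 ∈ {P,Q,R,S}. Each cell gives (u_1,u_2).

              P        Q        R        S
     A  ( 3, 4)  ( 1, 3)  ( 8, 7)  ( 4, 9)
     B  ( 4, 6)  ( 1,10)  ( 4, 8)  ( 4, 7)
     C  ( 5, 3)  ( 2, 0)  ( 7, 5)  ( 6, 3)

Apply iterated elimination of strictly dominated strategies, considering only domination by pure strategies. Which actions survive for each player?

Survivors P1:{A,C} P2:{R,S}

P1 drop B (C beats it: P:5>4 Q:2>1 R:7>4 S:6>4)
P2 drop P (R beats it: A:7>4 C:5>3)
P2 drop Q (R beats it: A:7>3 C:5>0)
P1→{A,C} P2→{R,S}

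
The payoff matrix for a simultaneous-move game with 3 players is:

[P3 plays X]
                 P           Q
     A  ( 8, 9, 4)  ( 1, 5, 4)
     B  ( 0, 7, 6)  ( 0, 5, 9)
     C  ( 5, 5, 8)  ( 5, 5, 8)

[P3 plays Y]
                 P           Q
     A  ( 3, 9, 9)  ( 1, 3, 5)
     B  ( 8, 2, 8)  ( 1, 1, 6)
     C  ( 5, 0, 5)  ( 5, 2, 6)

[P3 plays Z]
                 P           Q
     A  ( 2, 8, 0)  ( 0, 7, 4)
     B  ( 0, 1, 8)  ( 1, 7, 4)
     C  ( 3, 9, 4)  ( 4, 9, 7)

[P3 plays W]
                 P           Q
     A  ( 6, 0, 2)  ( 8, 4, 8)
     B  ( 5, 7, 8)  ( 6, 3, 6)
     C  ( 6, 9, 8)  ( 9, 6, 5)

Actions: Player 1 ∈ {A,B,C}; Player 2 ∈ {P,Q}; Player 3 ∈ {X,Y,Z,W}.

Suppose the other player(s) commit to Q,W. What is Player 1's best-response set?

P1 best: {C}

u_1(A vs Q,W) = 8
u_1(B vs Q,W) = 6
u_1(C vs Q,W) = 9
max payoff 9 at {C}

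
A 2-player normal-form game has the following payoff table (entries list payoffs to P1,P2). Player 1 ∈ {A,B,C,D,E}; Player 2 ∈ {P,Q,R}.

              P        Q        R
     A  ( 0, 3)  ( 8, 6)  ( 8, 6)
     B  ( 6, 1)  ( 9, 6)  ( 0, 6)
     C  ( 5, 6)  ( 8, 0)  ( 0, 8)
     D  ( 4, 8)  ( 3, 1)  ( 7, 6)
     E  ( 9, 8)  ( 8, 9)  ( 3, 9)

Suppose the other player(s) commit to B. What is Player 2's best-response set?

u_2(P vs B) = 1
u_2(Q vs B) = 6
u_2(R vs B) = 6
max payoff 6 at {Q,R}

P2 best: {Q,R}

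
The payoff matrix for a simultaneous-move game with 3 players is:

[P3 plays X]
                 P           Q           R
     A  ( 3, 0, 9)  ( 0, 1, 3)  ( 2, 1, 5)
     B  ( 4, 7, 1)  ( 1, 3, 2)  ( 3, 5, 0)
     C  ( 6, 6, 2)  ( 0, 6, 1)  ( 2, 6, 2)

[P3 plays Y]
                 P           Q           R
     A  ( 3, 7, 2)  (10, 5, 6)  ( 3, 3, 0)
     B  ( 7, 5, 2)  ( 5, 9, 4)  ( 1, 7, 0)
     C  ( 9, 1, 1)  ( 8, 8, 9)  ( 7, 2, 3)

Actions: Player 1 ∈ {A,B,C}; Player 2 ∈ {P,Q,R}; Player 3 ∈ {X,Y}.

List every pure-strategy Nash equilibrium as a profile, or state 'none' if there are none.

PSNE = {(C,P,X)}

(A,P,X): not NE [P1→C gives 6>3; P2→R gives 1>0]
(A,P,Y): not NE [P1→C gives 9>3; P3→X gives 9>2]
(A,Q,X): not NE [P1→B gives 1>0; P3→Y gives 6>3]
(A,Q,Y): not NE [P2→P gives 7>5]
(A,R,X): not NE [P1→B gives 3>2]
(A,R,Y): not NE [P1→C gives 7>3; P2→P gives 7>3; P3→X gives 5>0]
(B,P,X): not NE [P1→C gives 6>4; P3→Y gives 2>1]
(B,P,Y): not NE [P1→C gives 9>7; P2→Q gives 9>5]
(B,Q,X): not NE [P2→P gives 7>3; P3→Y gives 4>2]
(B,Q,Y): not NE [P1→A gives 10>5]
(B,R,X): not NE [P2→P gives 7>5]
(B,R,Y): not NE [P1→C gives 7>1; P2→Q gives 9>7]
(C,P,X): NE
(C,P,Y): not NE [P2→Q gives 8>1; P3→X gives 2>1]
(C,Q,X): not NE [P1→B gives 1>0; P3→Y gives 9>1]
(C,Q,Y): not NE [P1→A gives 10>8]
(C,R,X): not NE [P1→B gives 3>2; P3→Y gives 3>2]
(C,R,Y): not NE [P2→Q gives 8>2]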